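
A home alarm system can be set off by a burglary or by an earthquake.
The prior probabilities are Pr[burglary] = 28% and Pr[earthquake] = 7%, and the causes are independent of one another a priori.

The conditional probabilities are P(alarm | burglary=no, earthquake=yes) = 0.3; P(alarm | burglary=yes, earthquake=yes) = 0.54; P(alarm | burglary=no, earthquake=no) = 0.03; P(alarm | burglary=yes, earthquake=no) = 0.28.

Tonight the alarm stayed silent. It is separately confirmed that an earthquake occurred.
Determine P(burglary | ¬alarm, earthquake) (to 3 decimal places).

For the numerator, keep only burglary=true terms: 0.46×0.28 = 0.128800
The normalizing constant is 0.7×0.72 + 0.46×0.28 = 0.632800
P(burglary | ¬alarm, earthquake) = 0.128800/0.632800 ≈ 0.204

P(burglary | ¬alarm, earthquake) ≈ 0.204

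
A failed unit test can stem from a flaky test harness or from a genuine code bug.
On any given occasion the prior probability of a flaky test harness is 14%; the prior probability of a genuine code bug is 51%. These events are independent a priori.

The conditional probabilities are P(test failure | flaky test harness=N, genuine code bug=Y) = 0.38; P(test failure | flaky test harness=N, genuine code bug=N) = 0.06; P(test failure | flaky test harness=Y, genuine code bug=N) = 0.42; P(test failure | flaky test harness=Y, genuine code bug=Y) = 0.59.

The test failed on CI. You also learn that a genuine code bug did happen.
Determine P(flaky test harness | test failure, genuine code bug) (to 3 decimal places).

For the numerator, keep only flaky test harness=true terms: 0.59·0.14 = 0.082600
Denominator P(test failure | genuine code bug): 0.38·0.86 + 0.59·0.14 = 0.409400
P(flaky test harness | test failure, genuine code bug) = 0.082600/0.409400 ≈ 0.202

P(flaky test harness | test failure, genuine code bug) ≈ 0.202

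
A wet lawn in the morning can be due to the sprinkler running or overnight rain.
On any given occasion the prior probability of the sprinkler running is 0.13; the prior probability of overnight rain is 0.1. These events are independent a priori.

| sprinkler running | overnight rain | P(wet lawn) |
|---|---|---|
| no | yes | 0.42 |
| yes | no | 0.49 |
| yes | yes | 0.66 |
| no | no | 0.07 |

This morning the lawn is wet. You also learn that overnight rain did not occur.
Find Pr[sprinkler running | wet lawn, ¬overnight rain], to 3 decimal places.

Weight on sprinkler running=true, given the evidence: 0.49·0.13 = 0.063700
Denominator P(wet lawn | ¬overnight rain): 0.07·0.87 + 0.49·0.13 = 0.124600
P(sprinkler running | wet lawn, ¬overnight rain) = 0.063700/0.124600 ≈ 0.511

Pr[sprinkler running | wet lawn, ¬overnight rain] ≈ 0.511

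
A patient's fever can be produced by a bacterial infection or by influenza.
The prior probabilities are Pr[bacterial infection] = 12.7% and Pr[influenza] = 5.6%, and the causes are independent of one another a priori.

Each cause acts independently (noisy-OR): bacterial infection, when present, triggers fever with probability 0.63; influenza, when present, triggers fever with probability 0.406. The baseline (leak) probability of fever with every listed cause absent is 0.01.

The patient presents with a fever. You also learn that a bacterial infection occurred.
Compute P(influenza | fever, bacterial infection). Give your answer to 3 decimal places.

P(influenza | fever, bacterial infection) ≈ 0.068

Under noisy-OR, P(fever | causes) = 1 − (1−0.01)·∏(1−qᵢ) over the active causes.
For the numerator, keep only influenza=true terms: 0.782418×0.056 = 0.043815
The normalizing constant is 0.6337×0.944 + 0.782418×0.056 = 0.642028
P(influenza | fever, bacterial infection) = 0.043815/0.642028 ≈ 0.068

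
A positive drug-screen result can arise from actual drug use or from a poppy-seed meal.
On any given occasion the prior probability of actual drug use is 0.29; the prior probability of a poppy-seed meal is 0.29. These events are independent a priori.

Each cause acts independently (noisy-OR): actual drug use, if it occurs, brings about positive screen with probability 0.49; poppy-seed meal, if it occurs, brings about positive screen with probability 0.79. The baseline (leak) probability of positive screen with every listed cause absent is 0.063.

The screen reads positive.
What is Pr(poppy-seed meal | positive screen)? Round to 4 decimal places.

Pr(poppy-seed meal | positive screen) ≈ 0.6338

Under noisy-OR, P(positive screen | causes) = 1 − (1−0.063)·∏(1−qᵢ) over the active causes.
By total probability over the 4 (actual drug use, poppy-seed meal) configurations:
  P(positive screen) = 0.063×0.71×0.71 + 0.80323×0.71×0.29 + 0.52213×0.29×0.71 + 0.899647×0.29×0.29
        = 0.031758 + 0.165385 + 0.107507 + 0.075660 = 0.380310
Configurations with poppy-seed meal contribute 0.241045, so
  P(poppy-seed meal | positive screen) = 0.241045 / 0.380310 ≈ 0.6338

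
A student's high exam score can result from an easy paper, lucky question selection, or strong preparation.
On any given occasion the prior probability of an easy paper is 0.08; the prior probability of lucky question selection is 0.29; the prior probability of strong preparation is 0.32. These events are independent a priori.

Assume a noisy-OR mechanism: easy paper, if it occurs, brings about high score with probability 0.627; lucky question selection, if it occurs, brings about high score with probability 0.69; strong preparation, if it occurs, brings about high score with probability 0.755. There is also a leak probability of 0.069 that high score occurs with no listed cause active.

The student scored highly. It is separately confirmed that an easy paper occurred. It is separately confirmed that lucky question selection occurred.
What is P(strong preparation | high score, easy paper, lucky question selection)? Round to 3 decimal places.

P(strong preparation | high score, easy paper, lucky question selection) ≈ 0.339

Under noisy-OR, P(high score | causes) = 1 − (1−0.069)·∏(1−qᵢ) over the active causes.
Numerator (weight on configurations with strong preparation): 0.973625·0.32 = 0.311560
Denominator P(high score | easy paper, lucky question selection): 0.892348·0.68 + 0.973625·0.32 = 0.918357
P(strong preparation | high score, easy paper, lucky question selection) = 0.311560/0.918357 ≈ 0.339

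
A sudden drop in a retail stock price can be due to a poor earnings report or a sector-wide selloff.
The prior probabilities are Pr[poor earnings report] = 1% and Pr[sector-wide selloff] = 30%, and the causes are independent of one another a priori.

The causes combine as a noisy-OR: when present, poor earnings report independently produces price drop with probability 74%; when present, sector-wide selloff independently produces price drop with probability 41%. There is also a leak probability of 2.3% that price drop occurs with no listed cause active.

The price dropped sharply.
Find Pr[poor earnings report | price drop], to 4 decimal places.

Pr[poor earnings report | price drop] ≈ 0.0520

Under noisy-OR, P(price drop | causes) = 1 − (1−0.023)·∏(1−qᵢ) over the active causes.
Sum P(price drop|·) weighted by the priors over the 4 (poor earnings report, sector-wide selloff) configurations:
  P(price drop) = 0.023·0.99·0.7 + 0.42357·0.99·0.3 + 0.74598·0.01·0.7 + 0.850128·0.01·0.3
        = 0.015939 + 0.125800 + 0.005222 + 0.002550 = 0.149511
Keeping only the poor earnings report-present terms gives 0.007772, so
  P(poor earnings report | price drop) = 0.007772 / 0.149511 ≈ 0.0520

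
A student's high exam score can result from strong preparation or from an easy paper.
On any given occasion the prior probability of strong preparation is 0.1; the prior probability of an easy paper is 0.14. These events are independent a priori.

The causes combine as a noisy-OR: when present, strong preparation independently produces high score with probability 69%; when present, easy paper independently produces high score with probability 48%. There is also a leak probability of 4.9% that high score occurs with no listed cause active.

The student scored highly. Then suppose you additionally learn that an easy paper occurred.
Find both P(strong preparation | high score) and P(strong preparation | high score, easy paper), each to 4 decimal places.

Under noisy-OR, P(high score | causes) = 1 − (1−0.049)·∏(1−qᵢ) over the active causes.
P(high score) = 0.049·0.9·0.86 + 0.50548·0.9·0.14 + 0.70519·0.1·0.86 + 0.846699·0.1·0.14 = 0.037926 + 0.063690 + 0.060646 + 0.011854 = 0.174116
Of this, 0.072500 comes from 0.060646 + 0.011854 (the strong preparation=true cases).
So P(strong preparation | high score) = 0.072500/0.174116 ≈ 0.4164.

Now also conditioning on easy paper=true:
Weight on strong preparation=true, given the evidence: 0.846699*0.1 = 0.084670
Denominator P(high score | easy paper): 0.50548*0.9 + 0.846699*0.1 = 0.539602
P(strong preparation | high score, easy paper) = 0.084670/0.539602 ≈ 0.1569

P(strong preparation | high score) ≈ 0.4164; P(strong preparation | high score, easy paper) ≈ 0.1569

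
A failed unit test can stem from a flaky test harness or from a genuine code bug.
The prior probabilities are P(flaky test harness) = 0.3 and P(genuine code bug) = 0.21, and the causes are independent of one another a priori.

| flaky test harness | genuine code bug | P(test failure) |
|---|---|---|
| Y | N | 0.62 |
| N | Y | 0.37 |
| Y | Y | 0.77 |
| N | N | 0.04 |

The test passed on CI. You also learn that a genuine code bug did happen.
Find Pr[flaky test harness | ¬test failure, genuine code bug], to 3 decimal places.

P(¬test failure | genuine code bug) = 0.63*0.7 + 0.23*0.3 = 0.441000 + 0.069000 = 0.510000
Restricting to configurations with flaky test harness present: 0.23*0.3 = 0.069000.
P(flaky test harness | ¬test failure, genuine code bug) = 0.069000 / 0.510000 ≈ 0.135

Pr[flaky test harness | ¬test failure, genuine code bug] ≈ 0.135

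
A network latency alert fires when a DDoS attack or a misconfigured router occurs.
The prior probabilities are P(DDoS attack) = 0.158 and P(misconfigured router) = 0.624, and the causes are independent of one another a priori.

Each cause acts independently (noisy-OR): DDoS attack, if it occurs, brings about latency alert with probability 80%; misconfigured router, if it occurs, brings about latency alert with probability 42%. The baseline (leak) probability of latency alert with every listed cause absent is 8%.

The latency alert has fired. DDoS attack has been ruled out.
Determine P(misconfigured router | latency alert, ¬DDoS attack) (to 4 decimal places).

P(misconfigured router | latency alert, ¬DDoS attack) ≈ 0.9063

Under noisy-OR, P(latency alert | causes) = 1 − (1−0.08)·∏(1−qᵢ) over the active causes.
Sum P(latency alert|·) weighted by the priors over both values of misconfigured router:
  P(latency alert | ¬DDoS attack) = 0.08×0.376 + 0.4664×0.624
        = 0.030080 + 0.291034 = 0.321114
Keeping only the misconfigured router-present terms gives 0.291034, so
  P(misconfigured router | latency alert, ¬DDoS attack) = 0.291034 / 0.321114 ≈ 0.9063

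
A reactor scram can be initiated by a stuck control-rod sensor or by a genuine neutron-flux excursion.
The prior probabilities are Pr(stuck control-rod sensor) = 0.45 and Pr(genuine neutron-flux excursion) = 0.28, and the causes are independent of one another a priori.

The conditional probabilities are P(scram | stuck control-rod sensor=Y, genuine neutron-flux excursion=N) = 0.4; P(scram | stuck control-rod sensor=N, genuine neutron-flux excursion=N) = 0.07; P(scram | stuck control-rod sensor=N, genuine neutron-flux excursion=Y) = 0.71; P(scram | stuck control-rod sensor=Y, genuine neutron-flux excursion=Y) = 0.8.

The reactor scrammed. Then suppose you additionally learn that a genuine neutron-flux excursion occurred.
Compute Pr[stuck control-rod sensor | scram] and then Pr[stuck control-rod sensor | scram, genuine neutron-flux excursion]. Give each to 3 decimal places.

For the numerator, keep only stuck control-rod sensor=true terms: 0.129600 + 0.100800 = 0.230400
The normalizing constant is 0.07×0.55×0.72 + 0.71×0.55×0.28 + 0.4×0.45×0.72 + 0.8×0.45×0.28 = 0.367460
P(stuck control-rod sensor | scram) = 0.230400/0.367460 ≈ 0.627

Now also conditioning on genuine neutron-flux excursion=true:
For the numerator, keep only stuck control-rod sensor=true terms: 0.8×0.45 = 0.360000
The normalizing constant is 0.71×0.55 + 0.8×0.45 = 0.750500
Posterior = 0.360000 / 0.750500 ≈ 0.480

Pr[stuck control-rod sensor | scram] ≈ 0.627; Pr[stuck control-rod sensor | scram, genuine neutron-flux excursion] ≈ 0.480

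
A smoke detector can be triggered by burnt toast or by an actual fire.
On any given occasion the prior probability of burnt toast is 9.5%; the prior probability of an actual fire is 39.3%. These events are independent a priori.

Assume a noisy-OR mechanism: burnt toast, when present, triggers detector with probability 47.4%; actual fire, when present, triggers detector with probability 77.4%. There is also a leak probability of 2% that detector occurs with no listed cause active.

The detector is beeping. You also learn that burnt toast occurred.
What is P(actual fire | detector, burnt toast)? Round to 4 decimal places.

P(actual fire | detector, burnt toast) ≈ 0.5414

Under noisy-OR, P(detector | causes) = 1 − (1−0.02)·∏(1−qᵢ) over the active causes.
For the numerator, keep only actual fire=true terms: 0.883502·0.393 = 0.347216
The normalizing constant is 0.48452·0.607 + 0.883502·0.393 = 0.641320
P(actual fire | detector, burnt toast) = 0.347216/0.641320 ≈ 0.5414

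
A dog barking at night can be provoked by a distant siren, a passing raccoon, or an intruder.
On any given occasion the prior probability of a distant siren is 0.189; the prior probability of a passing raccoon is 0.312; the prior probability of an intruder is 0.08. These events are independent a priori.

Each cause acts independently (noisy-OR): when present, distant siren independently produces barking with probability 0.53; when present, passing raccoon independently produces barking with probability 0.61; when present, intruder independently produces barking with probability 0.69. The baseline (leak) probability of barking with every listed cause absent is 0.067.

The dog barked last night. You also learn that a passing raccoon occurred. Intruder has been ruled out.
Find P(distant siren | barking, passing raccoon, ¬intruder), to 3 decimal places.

Under noisy-OR, P(barking | causes) = 1 − (1−0.067)·∏(1−qᵢ) over the active causes.
Numerator (weight on configurations with distant siren): 0.828981×0.189 = 0.156677
The normalizing constant is 0.63613×0.811 + 0.828981×0.189 = 0.672578
Posterior = 0.156677 / 0.672578 ≈ 0.233

P(distant siren | barking, passing raccoon, ¬intruder) ≈ 0.233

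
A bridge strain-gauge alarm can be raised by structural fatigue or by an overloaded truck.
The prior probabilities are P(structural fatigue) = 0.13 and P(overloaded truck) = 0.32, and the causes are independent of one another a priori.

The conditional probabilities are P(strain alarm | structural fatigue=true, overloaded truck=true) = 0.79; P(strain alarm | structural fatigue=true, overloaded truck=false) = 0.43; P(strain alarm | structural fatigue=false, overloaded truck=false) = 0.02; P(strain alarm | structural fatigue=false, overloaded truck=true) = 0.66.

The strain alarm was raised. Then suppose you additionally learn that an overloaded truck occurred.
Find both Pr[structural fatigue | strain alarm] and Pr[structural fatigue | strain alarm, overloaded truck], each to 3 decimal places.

P(strain alarm) = 0.02·0.87·0.68 + 0.66·0.87·0.32 + 0.43·0.13·0.68 + 0.79·0.13·0.32 = 0.011832 + 0.183744 + 0.038012 + 0.032864 = 0.266452
The structural fatigue-present share is 0.038012 + 0.032864 = 0.070876.
So P(structural fatigue | strain alarm) = 0.070876/0.266452 ≈ 0.266.

With the extra evidence:
By total probability over both values of structural fatigue:
  P(strain alarm | overloaded truck) = 0.66*0.87 + 0.79*0.13
        = 0.574200 + 0.102700 = 0.676900
Keeping only the structural fatigue-present terms gives 0.102700, so
  P(structural fatigue | strain alarm, overloaded truck) = 0.102700 / 0.676900 ≈ 0.152

Pr[structural fatigue | strain alarm] ≈ 0.266; Pr[structural fatigue | strain alarm, overloaded truck] ≈ 0.152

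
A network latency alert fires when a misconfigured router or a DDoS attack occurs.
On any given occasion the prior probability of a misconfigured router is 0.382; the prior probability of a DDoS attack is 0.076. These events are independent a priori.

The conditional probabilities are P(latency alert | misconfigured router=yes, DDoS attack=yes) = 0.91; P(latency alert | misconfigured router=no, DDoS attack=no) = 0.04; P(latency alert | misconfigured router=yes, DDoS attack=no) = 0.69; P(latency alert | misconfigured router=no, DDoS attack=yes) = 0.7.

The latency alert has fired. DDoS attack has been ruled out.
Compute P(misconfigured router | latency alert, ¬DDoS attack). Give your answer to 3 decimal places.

P(latency alert | ¬DDoS attack) = 0.04·0.618 + 0.69·0.382 = 0.024720 + 0.263580 = 0.288300
Of this, 0.263580 comes from 0.69·0.382 (the misconfigured router=true cases).
Hence the posterior is 0.263580/0.288300 ≈ 0.914.

P(misconfigured router | latency alert, ¬DDoS attack) ≈ 0.914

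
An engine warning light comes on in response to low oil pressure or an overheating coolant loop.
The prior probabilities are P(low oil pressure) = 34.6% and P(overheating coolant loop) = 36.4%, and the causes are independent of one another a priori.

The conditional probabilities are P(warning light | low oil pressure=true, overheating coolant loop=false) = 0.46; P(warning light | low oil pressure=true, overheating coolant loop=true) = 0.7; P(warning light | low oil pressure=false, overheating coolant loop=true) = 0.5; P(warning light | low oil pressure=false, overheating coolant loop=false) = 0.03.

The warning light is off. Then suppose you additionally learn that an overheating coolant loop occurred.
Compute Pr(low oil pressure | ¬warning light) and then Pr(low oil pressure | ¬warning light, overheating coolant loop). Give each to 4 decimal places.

Pr(low oil pressure | ¬warning light) ≈ 0.2306; Pr(low oil pressure | ¬warning light, overheating coolant loop) ≈ 0.2409

Sum P(¬warning light|·) weighted by the priors over the 4 (low oil pressure, overheating coolant loop) configurations:
  P(¬warning light) = 0.97×0.654×0.636 + 0.5×0.654×0.364 + 0.54×0.346×0.636 + 0.3×0.346×0.364
        = 0.403466 + 0.119028 + 0.118830 + 0.037783 = 0.679107
Keeping only the low oil pressure-present terms gives 0.156613, so
  P(low oil pressure | ¬warning light) = 0.156613 / 0.679107 ≈ 0.2306

Now also conditioning on overheating coolant loop=true:
P(¬warning light | overheating coolant loop) = 0.5×0.654 + 0.3×0.346 = 0.327000 + 0.103800 = 0.430800
The low oil pressure-present share is 0.3×0.346 = 0.103800.
Hence the posterior is 0.103800/0.430800 ≈ 0.2409.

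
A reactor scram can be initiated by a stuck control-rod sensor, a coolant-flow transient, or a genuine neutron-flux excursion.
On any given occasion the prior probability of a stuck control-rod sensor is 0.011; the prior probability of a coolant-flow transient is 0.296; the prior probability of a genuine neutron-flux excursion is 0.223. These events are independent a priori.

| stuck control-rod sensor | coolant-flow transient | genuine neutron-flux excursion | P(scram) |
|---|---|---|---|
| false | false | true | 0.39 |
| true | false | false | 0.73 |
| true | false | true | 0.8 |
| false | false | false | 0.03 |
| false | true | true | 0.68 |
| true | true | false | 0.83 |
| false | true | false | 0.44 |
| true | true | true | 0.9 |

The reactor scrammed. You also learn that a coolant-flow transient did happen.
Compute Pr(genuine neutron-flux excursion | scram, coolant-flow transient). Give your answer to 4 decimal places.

For the numerator, keep only genuine neutron-flux excursion=true terms: 0.149972 + 0.002208 = 0.152180
Denominator P(scram | coolant-flow transient): 0.44*0.989*0.777 + 0.68*0.989*0.223 + 0.83*0.011*0.777 + 0.9*0.011*0.223 = 0.497393
P(genuine neutron-flux excursion | scram, coolant-flow transient) = 0.152180/0.497393 ≈ 0.3060

Pr(genuine neutron-flux excursion | scram, coolant-flow transient) ≈ 0.3060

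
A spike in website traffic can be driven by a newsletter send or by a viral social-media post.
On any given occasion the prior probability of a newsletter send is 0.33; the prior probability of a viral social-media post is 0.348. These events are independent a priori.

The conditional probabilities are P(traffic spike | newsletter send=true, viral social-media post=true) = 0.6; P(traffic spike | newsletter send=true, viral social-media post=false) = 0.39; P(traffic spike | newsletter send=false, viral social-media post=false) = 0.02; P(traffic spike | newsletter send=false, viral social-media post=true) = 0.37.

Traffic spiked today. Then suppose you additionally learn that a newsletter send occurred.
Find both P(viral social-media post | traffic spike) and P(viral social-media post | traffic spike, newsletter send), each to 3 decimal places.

P(traffic spike) = 0.02*0.67*0.652 + 0.37*0.67*0.348 + 0.39*0.33*0.652 + 0.6*0.33*0.348 = 0.008737 + 0.086269 + 0.083912 + 0.068904 = 0.247822
The viral social-media post-present share is 0.086269 + 0.068904 = 0.155173.
P(viral social-media post | traffic spike) = 0.155173 / 0.247822 ≈ 0.626

With the extra evidence:
Numerator (weight on configurations with viral social-media post): 0.6·0.348 = 0.208800
Normalizer over all consistent configurations: 0.39·0.652 + 0.6·0.348 = 0.463080
P(viral social-media post | traffic spike, newsletter send) = 0.208800/0.463080 ≈ 0.451
Conditioning on newsletter send lowers the posterior on viral social-media post: the classic explaining-away effect in a common-effect structure.

P(viral social-media post | traffic spike) ≈ 0.626; P(viral social-media post | traffic spike, newsletter send) ≈ 0.451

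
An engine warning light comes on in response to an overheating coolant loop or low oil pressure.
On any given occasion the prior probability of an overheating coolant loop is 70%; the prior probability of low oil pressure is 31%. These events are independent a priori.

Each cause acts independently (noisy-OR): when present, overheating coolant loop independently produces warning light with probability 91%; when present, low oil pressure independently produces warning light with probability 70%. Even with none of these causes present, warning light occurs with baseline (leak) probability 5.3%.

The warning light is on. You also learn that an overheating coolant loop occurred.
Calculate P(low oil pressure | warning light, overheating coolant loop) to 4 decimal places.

P(low oil pressure | warning light, overheating coolant loop) ≈ 0.3237

Under noisy-OR, P(warning light | causes) = 1 − (1−0.053)·∏(1−qᵢ) over the active causes.
Weight on low oil pressure=true, given the evidence: 0.974431×0.31 = 0.302074
Normalizer over all consistent configurations: 0.91477×0.69 + 0.974431×0.31 = 0.933265
Posterior = 0.302074 / 0.933265 ≈ 0.3237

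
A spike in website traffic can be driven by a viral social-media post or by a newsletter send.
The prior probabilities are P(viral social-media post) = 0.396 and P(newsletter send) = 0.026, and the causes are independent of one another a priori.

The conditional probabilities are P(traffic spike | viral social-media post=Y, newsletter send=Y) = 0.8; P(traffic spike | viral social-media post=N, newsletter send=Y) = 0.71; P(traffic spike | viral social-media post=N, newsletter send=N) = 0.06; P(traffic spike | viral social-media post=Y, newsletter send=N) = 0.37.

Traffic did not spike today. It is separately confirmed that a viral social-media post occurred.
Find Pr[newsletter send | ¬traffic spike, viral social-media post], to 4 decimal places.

P(¬traffic spike | viral social-media post) = 0.63·0.974 + 0.2·0.026 = 0.613620 + 0.005200 = 0.618820
Restricting to configurations with newsletter send present: 0.2·0.026 = 0.005200.
Hence the posterior is 0.005200/0.618820 ≈ 0.0084.

Pr[newsletter send | ¬traffic spike, viral social-media post] ≈ 0.0084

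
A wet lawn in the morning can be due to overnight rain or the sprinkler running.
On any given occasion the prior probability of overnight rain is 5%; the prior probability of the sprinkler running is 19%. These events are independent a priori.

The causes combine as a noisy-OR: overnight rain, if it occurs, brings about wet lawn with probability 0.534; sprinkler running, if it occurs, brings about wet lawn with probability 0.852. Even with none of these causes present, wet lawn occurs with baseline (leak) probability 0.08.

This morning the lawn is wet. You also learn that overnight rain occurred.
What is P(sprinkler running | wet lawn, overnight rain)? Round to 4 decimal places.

Under noisy-OR, P(wet lawn | causes) = 1 − (1−0.08)·∏(1−qᵢ) over the active causes.
Weight on sprinkler running=true, given the evidence: 0.936549*0.19 = 0.177944
Normalizer over all consistent configurations: 0.57128*0.81 + 0.936549*0.19 = 0.640681
Posterior = 0.177944 / 0.640681 ≈ 0.2777

P(sprinkler running | wet lawn, overnight rain) ≈ 0.2777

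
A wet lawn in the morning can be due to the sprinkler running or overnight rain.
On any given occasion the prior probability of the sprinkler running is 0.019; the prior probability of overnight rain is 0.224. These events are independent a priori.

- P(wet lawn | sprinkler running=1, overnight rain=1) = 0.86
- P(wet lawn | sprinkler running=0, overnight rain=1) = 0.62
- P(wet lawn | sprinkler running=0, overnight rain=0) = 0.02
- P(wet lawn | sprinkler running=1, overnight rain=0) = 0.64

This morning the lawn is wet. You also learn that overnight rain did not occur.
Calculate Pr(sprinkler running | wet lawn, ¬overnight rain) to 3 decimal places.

Pr(sprinkler running | wet lawn, ¬overnight rain) ≈ 0.383

P(wet lawn | ¬overnight rain) = 0.02×0.981 + 0.64×0.019 = 0.019620 + 0.012160 = 0.031780
The sprinkler running-present share is 0.64×0.019 = 0.012160.
P(sprinkler running | wet lawn, ¬overnight rain) = 0.012160 / 0.031780 ≈ 0.383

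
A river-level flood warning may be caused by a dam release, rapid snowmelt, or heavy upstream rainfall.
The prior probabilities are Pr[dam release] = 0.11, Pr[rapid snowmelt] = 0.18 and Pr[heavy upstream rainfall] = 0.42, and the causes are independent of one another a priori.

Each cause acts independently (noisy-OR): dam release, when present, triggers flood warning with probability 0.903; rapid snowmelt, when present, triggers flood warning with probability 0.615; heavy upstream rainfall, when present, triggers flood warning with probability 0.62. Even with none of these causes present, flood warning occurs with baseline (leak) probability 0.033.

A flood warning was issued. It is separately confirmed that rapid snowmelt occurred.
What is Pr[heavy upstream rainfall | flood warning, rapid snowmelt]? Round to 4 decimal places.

Pr[heavy upstream rainfall | flood warning, rapid snowmelt] ≈ 0.4873

Under noisy-OR, P(flood warning | causes) = 1 − (1−0.033)·∏(1−qᵢ) over the active causes.
P(flood warning | rapid snowmelt) = 0.627705*0.89*0.58 + 0.858528*0.89*0.42 + 0.963887*0.11*0.58 + 0.986277*0.11*0.42 = 0.324021 + 0.320918 + 0.061496 + 0.045566 = 0.752001
Of this, 0.366484 comes from 0.320918 + 0.045566 (the heavy upstream rainfall=true cases).
P(heavy upstream rainfall | flood warning, rapid snowmelt) = 0.366484 / 0.752001 ≈ 0.4873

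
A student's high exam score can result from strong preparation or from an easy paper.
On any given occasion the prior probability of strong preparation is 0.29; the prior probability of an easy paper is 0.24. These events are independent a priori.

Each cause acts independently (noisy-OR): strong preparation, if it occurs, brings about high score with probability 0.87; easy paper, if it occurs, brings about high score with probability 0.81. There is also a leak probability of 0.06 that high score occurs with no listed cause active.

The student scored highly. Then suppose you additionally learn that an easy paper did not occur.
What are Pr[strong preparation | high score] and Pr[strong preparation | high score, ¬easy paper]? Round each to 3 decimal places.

Under noisy-OR, P(high score | causes) = 1 − (1−0.06)·∏(1−qᵢ) over the active causes.
P(high score) = 0.06×0.71×0.76 + 0.8214×0.71×0.24 + 0.8778×0.29×0.76 + 0.976782×0.29×0.24 = 0.032376 + 0.139967 + 0.193467 + 0.067984 = 0.433794
Restricting to configurations with strong preparation present: 0.193467 + 0.067984 = 0.261451.
Hence the posterior is 0.261451/0.433794 ≈ 0.603.

With the extra evidence:
P(high score | ¬easy paper) = 0.06·0.71 + 0.8778·0.29 = 0.042600 + 0.254562 = 0.297162
Of this, 0.254562 comes from 0.8778·0.29 (the strong preparation=true cases).
P(strong preparation | high score, ¬easy paper) = 0.254562 / 0.297162 ≈ 0.857

Pr[strong preparation | high score] ≈ 0.603; Pr[strong preparation | high score, ¬easy paper] ≈ 0.857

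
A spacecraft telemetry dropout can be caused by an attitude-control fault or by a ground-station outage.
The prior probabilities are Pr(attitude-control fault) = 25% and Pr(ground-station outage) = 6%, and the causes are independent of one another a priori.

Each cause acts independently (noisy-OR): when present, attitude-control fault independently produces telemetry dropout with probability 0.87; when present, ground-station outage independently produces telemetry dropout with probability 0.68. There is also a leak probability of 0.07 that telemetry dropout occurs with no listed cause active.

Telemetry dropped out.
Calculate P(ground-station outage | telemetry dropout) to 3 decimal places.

Under noisy-OR, P(telemetry dropout | causes) = 1 − (1−0.07)·∏(1−qᵢ) over the active causes.
By total probability over the 4 (attitude-control fault, ground-station outage) configurations:
  P(telemetry dropout) = 0.07*0.75*0.94 + 0.7024*0.75*0.06 + 0.8791*0.25*0.94 + 0.961312*0.25*0.06
        = 0.049350 + 0.031608 + 0.206588 + 0.014420 = 0.301966
Configurations with ground-station outage contribute 0.046028, so
  P(ground-station outage | telemetry dropout) = 0.046028 / 0.301966 ≈ 0.152

P(ground-station outage | telemetry dropout) ≈ 0.152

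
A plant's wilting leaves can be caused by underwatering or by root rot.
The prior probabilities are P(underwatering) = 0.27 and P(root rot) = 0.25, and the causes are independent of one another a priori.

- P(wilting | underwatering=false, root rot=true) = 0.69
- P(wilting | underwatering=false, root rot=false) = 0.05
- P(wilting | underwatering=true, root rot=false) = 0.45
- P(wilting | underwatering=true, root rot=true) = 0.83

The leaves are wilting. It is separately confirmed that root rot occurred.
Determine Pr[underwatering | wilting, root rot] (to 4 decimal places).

By total probability over both values of underwatering:
  P(wilting | root rot) = 0.69·0.73 + 0.83·0.27
        = 0.503700 + 0.224100 = 0.727800
The terms with underwatering present sum to 0.224100, so
  P(underwatering | wilting, root rot) = 0.224100 / 0.727800 ≈ 0.3079

Pr[underwatering | wilting, root rot] ≈ 0.3079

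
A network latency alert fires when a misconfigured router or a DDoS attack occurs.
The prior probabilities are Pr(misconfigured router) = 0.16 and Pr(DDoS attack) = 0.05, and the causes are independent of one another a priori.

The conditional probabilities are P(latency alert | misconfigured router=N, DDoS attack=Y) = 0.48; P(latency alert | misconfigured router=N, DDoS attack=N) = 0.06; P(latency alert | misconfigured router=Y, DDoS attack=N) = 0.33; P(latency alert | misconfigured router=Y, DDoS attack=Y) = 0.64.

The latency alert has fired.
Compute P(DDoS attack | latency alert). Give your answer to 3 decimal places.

P(DDoS attack | latency alert) ≈ 0.205

For the numerator, keep only DDoS attack=true terms: 0.020160 + 0.005120 = 0.025280
Denominator P(latency alert): 0.06*0.84*0.95 + 0.48*0.84*0.05 + 0.33*0.16*0.95 + 0.64*0.16*0.05 = 0.123320
P(DDoS attack | latency alert) = 0.025280/0.123320 ≈ 0.205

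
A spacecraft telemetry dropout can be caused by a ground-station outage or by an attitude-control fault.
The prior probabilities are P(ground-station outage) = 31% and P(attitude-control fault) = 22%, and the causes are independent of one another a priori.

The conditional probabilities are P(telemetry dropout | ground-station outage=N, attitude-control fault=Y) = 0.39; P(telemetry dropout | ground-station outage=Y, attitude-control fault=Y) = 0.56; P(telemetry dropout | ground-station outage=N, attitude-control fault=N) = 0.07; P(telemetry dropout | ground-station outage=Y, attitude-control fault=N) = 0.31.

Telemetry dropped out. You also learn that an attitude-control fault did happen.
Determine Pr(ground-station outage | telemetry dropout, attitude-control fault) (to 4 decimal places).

By total probability over both values of ground-station outage:
  P(telemetry dropout | attitude-control fault) = 0.39*0.69 + 0.56*0.31
        = 0.269100 + 0.173600 = 0.442700
Configurations with ground-station outage contribute 0.173600, so
  P(ground-station outage | telemetry dropout, attitude-control fault) = 0.173600 / 0.442700 ≈ 0.3921

Pr(ground-station outage | telemetry dropout, attitude-control fault) ≈ 0.3921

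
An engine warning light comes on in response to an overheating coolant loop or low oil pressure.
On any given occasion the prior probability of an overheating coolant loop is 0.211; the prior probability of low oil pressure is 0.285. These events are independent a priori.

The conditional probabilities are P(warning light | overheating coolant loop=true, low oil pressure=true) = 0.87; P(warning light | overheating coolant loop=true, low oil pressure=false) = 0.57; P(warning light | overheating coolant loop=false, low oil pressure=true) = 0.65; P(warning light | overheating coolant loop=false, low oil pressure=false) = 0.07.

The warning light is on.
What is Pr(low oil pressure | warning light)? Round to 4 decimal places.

P(warning light) = 0.07×0.789×0.715 + 0.65×0.789×0.285 + 0.57×0.211×0.715 + 0.87×0.211×0.285 = 0.039489 + 0.146162 + 0.085993 + 0.052317 = 0.323961
Restricting to configurations with low oil pressure present: 0.146162 + 0.052317 = 0.198479.
Hence the posterior is 0.198479/0.323961 ≈ 0.6127.

Pr(low oil pressure | warning light) ≈ 0.6127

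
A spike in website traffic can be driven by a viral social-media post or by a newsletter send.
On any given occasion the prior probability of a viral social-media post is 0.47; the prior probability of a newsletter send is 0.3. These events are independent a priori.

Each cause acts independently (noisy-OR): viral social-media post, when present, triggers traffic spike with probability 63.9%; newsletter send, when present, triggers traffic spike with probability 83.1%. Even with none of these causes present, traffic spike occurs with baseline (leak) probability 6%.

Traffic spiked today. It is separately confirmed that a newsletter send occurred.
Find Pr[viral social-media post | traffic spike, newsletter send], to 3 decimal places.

Pr[viral social-media post | traffic spike, newsletter send] ≈ 0.498

Under noisy-OR, P(traffic spike | causes) = 1 − (1−0.06)·∏(1−qᵢ) over the active causes.
By total probability over both values of viral social-media post:
  P(traffic spike | newsletter send) = 0.84114×0.53 + 0.942652×0.47
        = 0.445804 + 0.443046 = 0.888850
The terms with viral social-media post present sum to 0.443046, so
  P(viral social-media post | traffic spike, newsletter send) = 0.443046 / 0.888850 ≈ 0.498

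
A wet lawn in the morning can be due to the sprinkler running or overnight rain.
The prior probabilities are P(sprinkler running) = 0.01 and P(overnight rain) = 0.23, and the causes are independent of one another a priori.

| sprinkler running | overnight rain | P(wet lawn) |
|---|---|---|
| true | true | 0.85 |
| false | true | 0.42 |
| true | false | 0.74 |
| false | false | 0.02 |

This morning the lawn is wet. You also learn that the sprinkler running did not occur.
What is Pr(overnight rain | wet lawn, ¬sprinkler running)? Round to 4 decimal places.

Pr(overnight rain | wet lawn, ¬sprinkler running) ≈ 0.8625

Weight on overnight rain=true, given the evidence: 0.42×0.23 = 0.096600
The normalizing constant is 0.02×0.77 + 0.42×0.23 = 0.112000
P(overnight rain | wet lawn, ¬sprinkler running) = 0.096600/0.112000 ≈ 0.8625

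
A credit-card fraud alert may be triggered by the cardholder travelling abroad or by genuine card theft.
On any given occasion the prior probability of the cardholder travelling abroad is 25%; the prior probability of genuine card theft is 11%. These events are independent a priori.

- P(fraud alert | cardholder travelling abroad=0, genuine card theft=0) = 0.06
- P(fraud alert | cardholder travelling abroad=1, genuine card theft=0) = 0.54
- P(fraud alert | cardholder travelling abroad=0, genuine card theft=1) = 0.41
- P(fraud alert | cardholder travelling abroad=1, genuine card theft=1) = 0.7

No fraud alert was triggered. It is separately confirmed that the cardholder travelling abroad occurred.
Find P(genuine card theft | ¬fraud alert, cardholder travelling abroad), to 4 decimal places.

P(genuine card theft | ¬fraud alert, cardholder travelling abroad) ≈ 0.0746

Numerator (weight on configurations with genuine card theft): 0.3*0.11 = 0.033000
Normalizer over all consistent configurations: 0.46*0.89 + 0.3*0.11 = 0.442400
Posterior = 0.033000 / 0.442400 ≈ 0.0746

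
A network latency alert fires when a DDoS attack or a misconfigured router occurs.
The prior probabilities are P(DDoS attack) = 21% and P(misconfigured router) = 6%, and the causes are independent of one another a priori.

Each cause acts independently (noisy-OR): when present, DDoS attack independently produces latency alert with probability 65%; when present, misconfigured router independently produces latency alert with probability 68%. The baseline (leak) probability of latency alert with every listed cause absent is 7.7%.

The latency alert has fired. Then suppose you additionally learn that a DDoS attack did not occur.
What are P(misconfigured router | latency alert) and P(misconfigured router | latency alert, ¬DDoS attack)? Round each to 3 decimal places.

Under noisy-OR, P(latency alert | causes) = 1 − (1−0.077)·∏(1−qᵢ) over the active causes.
Enumerate the 4 (DDoS attack, misconfigured router) configurations and weight by the priors:
  P(latency alert) = 0.077*0.79*0.94 + 0.70464*0.79*0.06 + 0.67695*0.21*0.94 + 0.896624*0.21*0.06
        = 0.057180 + 0.033400 + 0.133630 + 0.011297 = 0.235507
The terms with misconfigured router present sum to 0.044697, so
  P(misconfigured router | latency alert) = 0.044697 / 0.235507 ≈ 0.190

Now condition on the additional information:
Sum P(latency alert|·) weighted by the priors over both values of misconfigured router:
  P(latency alert | ¬DDoS attack) = 0.077×0.94 + 0.70464×0.06
        = 0.072380 + 0.042278 = 0.114658
Keeping only the misconfigured router-present terms gives 0.042278, so
  P(misconfigured router | latency alert, ¬DDoS attack) = 0.042278 / 0.114658 ≈ 0.369
Ruling out DDoS attack raises the posterior on misconfigured router — the flip side of explaining away.

P(misconfigured router | latency alert) ≈ 0.190; P(misconfigured router | latency alert, ¬DDoS attack) ≈ 0.369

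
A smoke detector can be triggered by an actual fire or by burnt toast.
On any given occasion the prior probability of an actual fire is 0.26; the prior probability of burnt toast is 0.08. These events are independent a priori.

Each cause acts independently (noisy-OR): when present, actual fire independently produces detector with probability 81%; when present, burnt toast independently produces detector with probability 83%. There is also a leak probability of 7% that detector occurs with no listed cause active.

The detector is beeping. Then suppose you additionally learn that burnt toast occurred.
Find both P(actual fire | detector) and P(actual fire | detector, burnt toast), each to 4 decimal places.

Under noisy-OR, P(detector | causes) = 1 − (1−0.07)·∏(1−qᵢ) over the active causes.
Numerator (weight on configurations with actual fire): 0.196933 + 0.020175 = 0.217108
Normalizer over all consistent configurations: 0.07*0.74*0.92 + 0.8419*0.74*0.08 + 0.8233*0.26*0.92 + 0.969961*0.26*0.08 = 0.314604
Posterior = 0.217108 / 0.314604 ≈ 0.6901

Now condition on the additional information:
Numerator (weight on configurations with actual fire): 0.969961×0.26 = 0.252190
The normalizing constant is 0.8419×0.74 + 0.969961×0.26 = 0.875196
Posterior = 0.252190 / 0.875196 ≈ 0.2882

P(actual fire | detector) ≈ 0.6901; P(actual fire | detector, burnt toast) ≈ 0.2882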